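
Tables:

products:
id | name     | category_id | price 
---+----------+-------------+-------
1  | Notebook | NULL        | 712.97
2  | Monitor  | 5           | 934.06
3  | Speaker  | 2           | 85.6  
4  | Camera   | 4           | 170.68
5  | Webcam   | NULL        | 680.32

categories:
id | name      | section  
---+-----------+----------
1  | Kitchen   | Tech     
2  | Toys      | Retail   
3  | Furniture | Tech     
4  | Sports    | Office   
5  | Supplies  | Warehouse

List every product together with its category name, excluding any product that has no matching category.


INNER JOIN keeps only products rows whose category_id matches an id in categories. Walk through each product:
  - product 1 (Notebook): category_id=NULL, no match -> dropped
  - product 2 (Monitor): category_id=5 -> matches Supplies
  - product 3 (Speaker): category_id=2 -> matches Toys
  - product 4 (Camera): category_id=4 -> matches Sports
  - product 5 (Webcam): category_id=NULL, no match -> dropped
So 2 of 5 rows are dropped.

SQL:
SELECT a.name, b.name AS category
FROM products a
INNER JOIN categories b ON a.category_id = b.id

Result:
name    | category
--------+---------
Monitor | Supplies
Speaker | Toys    
Camera  | Sports  


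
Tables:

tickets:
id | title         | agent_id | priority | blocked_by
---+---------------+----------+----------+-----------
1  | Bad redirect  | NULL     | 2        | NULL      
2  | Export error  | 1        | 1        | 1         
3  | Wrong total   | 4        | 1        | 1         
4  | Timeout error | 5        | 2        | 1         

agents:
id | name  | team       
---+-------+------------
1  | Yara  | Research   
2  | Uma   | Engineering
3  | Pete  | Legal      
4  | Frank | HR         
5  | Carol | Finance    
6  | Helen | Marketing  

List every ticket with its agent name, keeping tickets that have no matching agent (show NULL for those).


LEFT JOIN keeps every row from tickets (the left table); where agent_id has no match in agents, the agent columns become NULL. Walk through each ticket:
  - ticket 1 (Bad redirect): agent_id=NULL, no match -> kept with NULL
  - ticket 2 (Export error): agent_id=1 -> matches Yara
  - ticket 3 (Wrong total): agent_id=4 -> matches Frank
  - ticket 4 (Timeout error): agent_id=5 -> matches Carol
All 4 rows appear; 1 has NULL agent.

SQL:
SELECT a.title, b.name AS agent
FROM tickets a
LEFT JOIN agents b ON a.agent_id = b.id

Result:
title         | agent
--------------+------
Bad redirect  | NULL 
Export error  | Yara 
Wrong total   | Frank
Timeout error | Carol


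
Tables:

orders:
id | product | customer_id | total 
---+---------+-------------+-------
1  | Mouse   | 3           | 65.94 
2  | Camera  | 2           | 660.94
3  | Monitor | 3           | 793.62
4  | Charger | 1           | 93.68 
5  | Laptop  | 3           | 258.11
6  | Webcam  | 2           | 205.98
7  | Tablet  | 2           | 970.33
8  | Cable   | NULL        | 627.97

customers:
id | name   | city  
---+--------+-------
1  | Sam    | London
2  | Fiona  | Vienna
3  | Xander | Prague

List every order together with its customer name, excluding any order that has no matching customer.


INNER JOIN keeps only orders rows whose customer_id matches an id in customers. Walk through each order:
  - order 1 (Mouse): customer_id=3 -> matches Xander
  - order 2 (Camera): customer_id=2 -> matches Fiona
  - order 3 (Monitor): customer_id=3 -> matches Xander
  - order 4 (Charger): customer_id=1 -> matches Sam
  - order 5 (Laptop): customer_id=3 -> matches Xander
  - order 6 (Webcam): customer_id=2 -> matches Fiona
  - order 7 (Tablet): customer_id=2 -> matches Fiona
  - order 8 (Cable): customer_id=NULL, no match -> dropped
So 1 of 8 rows is dropped.

SQL:
SELECT a.product, b.name AS customer
FROM orders a
INNER JOIN customers b ON a.customer_id = b.id

Result:
product | customer
--------+---------
Mouse   | Xander  
Camera  | Fiona   
Monitor | Xander  
Charger | Sam     
Laptop  | Xander  
Webcam  | Fiona   
Tablet  | Fiona   


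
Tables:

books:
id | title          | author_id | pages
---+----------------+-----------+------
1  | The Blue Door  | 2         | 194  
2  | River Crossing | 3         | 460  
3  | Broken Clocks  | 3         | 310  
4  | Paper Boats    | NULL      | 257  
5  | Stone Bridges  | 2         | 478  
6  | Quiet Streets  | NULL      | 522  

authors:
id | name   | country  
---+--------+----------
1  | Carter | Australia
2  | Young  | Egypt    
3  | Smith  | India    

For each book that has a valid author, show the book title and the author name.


INNER JOIN keeps only books rows whose author_id matches an id in authors. Walk through each book:
  - book 1 (The Blue Door): author_id=2 -> matches Young
  - book 2 (River Crossing): author_id=3 -> matches Smith
  - book 3 (Broken Clocks): author_id=3 -> matches Smith
  - book 4 (Paper Boats): author_id=NULL, no match -> dropped
  - book 5 (Stone Bridges): author_id=2 -> matches Young
  - book 6 (Quiet Streets): author_id=NULL, no match -> dropped
So 2 of 6 rows are dropped.

SQL:
SELECT a.title, b.name AS author
FROM books a
INNER JOIN authors b ON a.author_id = b.id

Result:
title          | author
---------------+-------
The Blue Door  | Young 
River Crossing | Smith 
Broken Clocks  | Smith 
Stone Bridges  | Young 


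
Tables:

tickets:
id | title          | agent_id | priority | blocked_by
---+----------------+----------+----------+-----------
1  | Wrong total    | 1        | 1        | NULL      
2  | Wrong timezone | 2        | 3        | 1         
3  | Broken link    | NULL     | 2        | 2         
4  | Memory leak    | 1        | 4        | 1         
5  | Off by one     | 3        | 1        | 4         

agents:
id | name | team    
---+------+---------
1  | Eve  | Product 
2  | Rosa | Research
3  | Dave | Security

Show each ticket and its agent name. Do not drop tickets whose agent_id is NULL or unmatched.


LEFT JOIN keeps every row from tickets (the left table); where agent_id has no match in agents, the agent columns become NULL. Walk through each ticket:
  - ticket 1 (Wrong total): agent_id=1 -> matches Eve
  - ticket 2 (Wrong timezone): agent_id=2 -> matches Rosa
  - ticket 3 (Broken link): agent_id=NULL, no match -> kept with NULL
  - ticket 4 (Memory leak): agent_id=1 -> matches Eve
  - ticket 5 (Off by one): agent_id=3 -> matches Dave
All 5 rows appear; 1 has NULL agent.

SQL:
SELECT a.title, b.name AS agent
FROM tickets a
LEFT JOIN agents b ON a.agent_id = b.id

Result:
title          | agent
---------------+------
Wrong total    | Eve  
Wrong timezone | Rosa 
Broken link    | NULL 
Memory leak    | Eve  
Off by one     | Dave 


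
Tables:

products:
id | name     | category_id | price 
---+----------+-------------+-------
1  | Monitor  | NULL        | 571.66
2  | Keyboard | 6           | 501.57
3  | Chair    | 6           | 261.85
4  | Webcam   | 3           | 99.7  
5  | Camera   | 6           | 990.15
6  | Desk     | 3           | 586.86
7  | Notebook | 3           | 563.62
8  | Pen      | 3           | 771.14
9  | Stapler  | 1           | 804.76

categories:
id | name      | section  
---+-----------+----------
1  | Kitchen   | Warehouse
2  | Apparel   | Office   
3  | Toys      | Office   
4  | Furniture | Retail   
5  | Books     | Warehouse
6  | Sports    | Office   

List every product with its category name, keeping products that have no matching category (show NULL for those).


LEFT JOIN keeps every row from products (the left table); where category_id has no match in categories, the category columns become NULL. Walk through each product:
  - product 1 (Monitor): category_id=NULL, no match -> kept with NULL
  - product 2 (Keyboard): category_id=6 -> matches Sports
  - product 3 (Chair): category_id=6 -> matches Sports
  - product 4 (Webcam): category_id=3 -> matches Toys
  - product 5 (Camera): category_id=6 -> matches Sports
  - product 6 (Desk): category_id=3 -> matches Toys
  - product 7 (Notebook): category_id=3 -> matches Toys
  - product 8 (Pen): category_id=3 -> matches Toys
  - product 9 (Stapler): category_id=1 -> matches Kitchen
All 9 rows appear; 1 has NULL category.

SQL:
SELECT a.name, b.name AS category
FROM products a
LEFT JOIN categories b ON a.category_id = b.id

Result:
name     | category
---------+---------
Monitor  | NULL    
Keyboard | Sports  
Chair    | Sports  
Webcam   | Toys    
Camera   | Sports  
Desk     | Toys    
Notebook | Toys    
Pen      | Toys    
Stapler  | Kitchen 


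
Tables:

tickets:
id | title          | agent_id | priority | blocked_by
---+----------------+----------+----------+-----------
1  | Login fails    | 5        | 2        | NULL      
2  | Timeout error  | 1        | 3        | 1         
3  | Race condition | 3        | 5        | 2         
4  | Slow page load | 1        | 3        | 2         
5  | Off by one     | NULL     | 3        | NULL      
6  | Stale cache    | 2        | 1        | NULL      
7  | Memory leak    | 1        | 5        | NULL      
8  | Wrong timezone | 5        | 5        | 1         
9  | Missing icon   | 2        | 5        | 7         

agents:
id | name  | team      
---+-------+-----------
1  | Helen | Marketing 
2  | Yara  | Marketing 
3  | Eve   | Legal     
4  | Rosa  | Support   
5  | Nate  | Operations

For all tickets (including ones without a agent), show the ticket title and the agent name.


LEFT JOIN keeps every row from tickets (the left table); where agent_id has no match in agents, the agent columns become NULL. Walk through each ticket:
  - ticket 1 (Login fails): agent_id=5 -> matches Nate
  - ticket 2 (Timeout error): agent_id=1 -> matches Helen
  - ticket 3 (Race condition): agent_id=3 -> matches Eve
  - ticket 4 (Slow page load): agent_id=1 -> matches Helen
  - ticket 5 (Off by one): agent_id=NULL, no match -> kept with NULL
  - ticket 6 (Stale cache): agent_id=2 -> matches Yara
  - ticket 7 (Memory leak): agent_id=1 -> matches Helen
  - ticket 8 (Wrong timezone): agent_id=5 -> matches Nate
  - ticket 9 (Missing icon): agent_id=2 -> matches Yara
All 9 rows appear; 1 has NULL agent.

SQL:
SELECT a.title, b.name AS agent
FROM tickets a
LEFT JOIN agents b ON a.agent_id = b.id

Result:
title          | agent
---------------+------
Login fails    | Nate 
Timeout error  | Helen
Race condition | Eve  
Slow page load | Helen
Off by one     | NULL 
Stale cache    | Yara 
Memory leak    | Helen
Wrong timezone | Nate 
Missing icon   | Yara 


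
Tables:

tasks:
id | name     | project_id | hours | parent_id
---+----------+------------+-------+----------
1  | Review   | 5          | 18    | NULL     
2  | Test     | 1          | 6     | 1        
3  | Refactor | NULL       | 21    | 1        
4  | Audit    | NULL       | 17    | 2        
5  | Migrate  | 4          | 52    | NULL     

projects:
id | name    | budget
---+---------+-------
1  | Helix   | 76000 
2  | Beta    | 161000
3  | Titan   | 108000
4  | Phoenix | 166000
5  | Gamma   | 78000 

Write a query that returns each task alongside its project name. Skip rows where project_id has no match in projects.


INNER JOIN keeps only tasks rows whose project_id matches an id in projects. Walk through each task:
  - task 1 (Review): project_id=5 -> matches Gamma
  - task 2 (Test): project_id=1 -> matches Helix
  - task 3 (Refactor): project_id=NULL, no match -> dropped
  - task 4 (Audit): project_id=NULL, no match -> dropped
  - task 5 (Migrate): project_id=4 -> matches Phoenix
So 2 of 5 rows are dropped.

SQL:
SELECT a.name, b.name AS project
FROM tasks a
INNER JOIN projects b ON a.project_id = b.id

Result:
name    | project
--------+--------
Review  | Gamma  
Test    | Helix  
Migrate | Phoenix


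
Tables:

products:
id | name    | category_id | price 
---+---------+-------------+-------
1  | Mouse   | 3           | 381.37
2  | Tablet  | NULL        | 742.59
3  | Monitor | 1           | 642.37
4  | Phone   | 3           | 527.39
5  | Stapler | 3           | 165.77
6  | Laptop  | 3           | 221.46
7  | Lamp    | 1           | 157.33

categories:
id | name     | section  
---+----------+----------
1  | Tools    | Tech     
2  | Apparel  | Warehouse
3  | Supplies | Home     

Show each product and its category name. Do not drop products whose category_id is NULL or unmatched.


LEFT JOIN keeps every row from products (the left table); where category_id has no match in categories, the category columns become NULL. Walk through each product:
  - product 1 (Mouse): category_id=3 -> matches Supplies
  - product 2 (Tablet): category_id=NULL, no match -> kept with NULL
  - product 3 (Monitor): category_id=1 -> matches Tools
  - product 4 (Phone): category_id=3 -> matches Supplies
  - product 5 (Stapler): category_id=3 -> matches Supplies
  - product 6 (Laptop): category_id=3 -> matches Supplies
  - product 7 (Lamp): category_id=1 -> matches Tools
All 7 rows appear; 1 has NULL category.

SQL:
SELECT a.name, b.name AS category
FROM products a
LEFT JOIN categories b ON a.category_id = b.id

Result:
name    | category
--------+---------
Mouse   | Supplies
Tablet  | NULL    
Monitor | Tools   
Phone   | Supplies
Stapler | Supplies
Laptop  | Supplies
Lamp    | Tools   


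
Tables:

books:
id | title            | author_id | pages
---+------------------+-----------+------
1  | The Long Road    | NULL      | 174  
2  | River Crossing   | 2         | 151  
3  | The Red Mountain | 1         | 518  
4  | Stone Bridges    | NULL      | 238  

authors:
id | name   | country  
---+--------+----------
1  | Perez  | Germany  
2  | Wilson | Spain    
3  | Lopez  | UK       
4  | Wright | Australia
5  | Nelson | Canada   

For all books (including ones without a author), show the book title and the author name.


LEFT JOIN keeps every row from books (the left table); where author_id has no match in authors, the author columns become NULL. Walk through each book:
  - book 1 (The Long Road): author_id=NULL, no match -> kept with NULL
  - book 2 (River Crossing): author_id=2 -> matches Wilson
  - book 3 (The Red Mountain): author_id=1 -> matches Perez
  - book 4 (Stone Bridges): author_id=NULL, no match -> kept with NULL
All 4 rows appear; 2 have NULL author.

SQL:
SELECT a.title, b.name AS author
FROM books a
LEFT JOIN authors b ON a.author_id = b.id

Result:
title            | author
-----------------+-------
The Long Road    | NULL  
River Crossing   | Wilson
The Red Mountain | Perez 
Stone Bridges    | NULL  


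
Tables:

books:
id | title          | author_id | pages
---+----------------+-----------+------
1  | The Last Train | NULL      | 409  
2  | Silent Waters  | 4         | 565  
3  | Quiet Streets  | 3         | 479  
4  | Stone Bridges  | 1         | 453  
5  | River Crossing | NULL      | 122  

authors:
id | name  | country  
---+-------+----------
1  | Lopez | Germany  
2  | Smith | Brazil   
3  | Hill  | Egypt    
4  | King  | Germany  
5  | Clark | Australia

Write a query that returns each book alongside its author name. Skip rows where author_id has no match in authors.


INNER JOIN keeps only books rows whose author_id matches an id in authors. Walk through each book:
  - book 1 (The Last Train): author_id=NULL, no match -> dropped
  - book 2 (Silent Waters): author_id=4 -> matches King
  - book 3 (Quiet Streets): author_id=3 -> matches Hill
  - book 4 (Stone Bridges): author_id=1 -> matches Lopez
  - book 5 (River Crossing): author_id=NULL, no match -> dropped
So 2 of 5 rows are dropped.

SQL:
SELECT a.title, b.name AS author
FROM books a
INNER JOIN authors b ON a.author_id = b.id

Result:
title         | author
--------------+-------
Silent Waters | King  
Quiet Streets | Hill  
Stone Bridges | Lopez 


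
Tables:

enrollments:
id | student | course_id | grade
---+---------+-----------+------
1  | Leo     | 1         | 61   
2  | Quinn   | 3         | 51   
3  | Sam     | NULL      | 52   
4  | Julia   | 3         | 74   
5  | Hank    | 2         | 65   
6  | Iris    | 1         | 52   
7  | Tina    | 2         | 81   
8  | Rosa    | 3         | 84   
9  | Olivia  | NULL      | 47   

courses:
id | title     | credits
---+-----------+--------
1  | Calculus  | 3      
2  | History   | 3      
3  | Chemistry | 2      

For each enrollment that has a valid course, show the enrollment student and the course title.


INNER JOIN keeps only enrollments rows whose course_id matches an id in courses. Walk through each enrollment:
  - enrollment 1 (Leo): course_id=1 -> matches Calculus
  - enrollment 2 (Quinn): course_id=3 -> matches Chemistry
  - enrollment 3 (Sam): course_id=NULL, no match -> dropped
  - enrollment 4 (Julia): course_id=3 -> matches Chemistry
  - enrollment 5 (Hank): course_id=2 -> matches History
  - enrollment 6 (Iris): course_id=1 -> matches Calculus
  - enrollment 7 (Tina): course_id=2 -> matches History
  - enrollment 8 (Rosa): course_id=3 -> matches Chemistry
  - enrollment 9 (Olivia): course_id=NULL, no match -> dropped
So 2 of 9 rows are dropped.

SQL:
SELECT a.student, b.title AS course
FROM enrollments a
INNER JOIN courses b ON a.course_id = b.id

Result:
student | course   
--------+----------
Leo     | Calculus 
Quinn   | Chemistry
Julia   | Chemistry
Hank    | History  
Iris    | Calculus 
Tina    | History  
Rosa    | Chemistry


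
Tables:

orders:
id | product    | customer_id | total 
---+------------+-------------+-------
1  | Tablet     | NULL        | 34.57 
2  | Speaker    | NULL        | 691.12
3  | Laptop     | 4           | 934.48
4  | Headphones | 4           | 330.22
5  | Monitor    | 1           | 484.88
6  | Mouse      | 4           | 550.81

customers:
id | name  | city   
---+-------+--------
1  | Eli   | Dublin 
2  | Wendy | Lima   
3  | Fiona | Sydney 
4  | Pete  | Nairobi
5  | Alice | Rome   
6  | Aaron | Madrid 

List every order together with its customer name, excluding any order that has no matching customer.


INNER JOIN keeps only orders rows whose customer_id matches an id in customers. Walk through each order:
  - order 1 (Tablet): customer_id=NULL, no match -> dropped
  - order 2 (Speaker): customer_id=NULL, no match -> dropped
  - order 3 (Laptop): customer_id=4 -> matches Pete
  - order 4 (Headphones): customer_id=4 -> matches Pete
  - order 5 (Monitor): customer_id=1 -> matches Eli
  - order 6 (Mouse): customer_id=4 -> matches Pete
So 2 of 6 rows are dropped.

SQL:
SELECT a.product, b.name AS customer
FROM orders a
INNER JOIN customers b ON a.customer_id = b.id

Result:
product    | customer
-----------+---------
Laptop     | Pete    
Headphones | Pete    
Monitor    | Eli     
Mouse      | Pete    


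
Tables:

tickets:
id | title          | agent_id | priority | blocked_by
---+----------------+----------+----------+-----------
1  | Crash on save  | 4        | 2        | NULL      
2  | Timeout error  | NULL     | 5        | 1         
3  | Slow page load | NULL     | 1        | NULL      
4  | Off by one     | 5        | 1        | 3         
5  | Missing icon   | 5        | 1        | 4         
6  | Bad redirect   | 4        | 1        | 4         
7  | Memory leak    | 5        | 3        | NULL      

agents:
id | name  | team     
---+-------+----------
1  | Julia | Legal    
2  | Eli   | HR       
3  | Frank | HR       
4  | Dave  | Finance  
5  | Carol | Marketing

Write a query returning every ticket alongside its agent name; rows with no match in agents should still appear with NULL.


LEFT JOIN keeps every row from tickets (the left table); where agent_id has no match in agents, the agent columns become NULL. Walk through each ticket:
  - ticket 1 (Crash on save): agent_id=4 -> matches Dave
  - ticket 2 (Timeout error): agent_id=NULL, no match -> kept with NULL
  - ticket 3 (Slow page load): agent_id=NULL, no match -> kept with NULL
  - ticket 4 (Off by one): agent_id=5 -> matches Carol
  - ticket 5 (Missing icon): agent_id=5 -> matches Carol
  - ticket 6 (Bad redirect): agent_id=4 -> matches Dave
  - ticket 7 (Memory leak): agent_id=5 -> matches Carol
All 7 rows appear; 2 have NULL agent.

SQL:
SELECT a.title, b.name AS agent
FROM tickets a
LEFT JOIN agents b ON a.agent_id = b.id

Result:
title          | agent
---------------+------
Crash on save  | Dave 
Timeout error  | NULL 
Slow page load | NULL 
Off by one     | Carol
Missing icon   | Carol
Bad redirect   | Dave 
Memory leak    | Carol


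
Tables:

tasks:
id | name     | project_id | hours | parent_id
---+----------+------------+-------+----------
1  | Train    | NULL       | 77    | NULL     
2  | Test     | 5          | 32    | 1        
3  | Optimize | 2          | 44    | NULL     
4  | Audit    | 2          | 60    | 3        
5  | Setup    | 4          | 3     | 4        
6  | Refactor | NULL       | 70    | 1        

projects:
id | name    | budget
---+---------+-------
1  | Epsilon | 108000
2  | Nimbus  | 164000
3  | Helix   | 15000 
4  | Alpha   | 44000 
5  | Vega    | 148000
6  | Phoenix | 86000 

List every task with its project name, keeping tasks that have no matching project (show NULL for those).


LEFT JOIN keeps every row from tasks (the left table); where project_id has no match in projects, the project columns become NULL. Walk through each task:
  - task 1 (Train): project_id=NULL, no match -> kept with NULL
  - task 2 (Test): project_id=5 -> matches Vega
  - task 3 (Optimize): project_id=2 -> matches Nimbus
  - task 4 (Audit): project_id=2 -> matches Nimbus
  - task 5 (Setup): project_id=4 -> matches Alpha
  - task 6 (Refactor): project_id=NULL, no match -> kept with NULL
All 6 rows appear; 2 have NULL project.

SQL:
SELECT a.name, b.name AS project
FROM tasks a
LEFT JOIN projects b ON a.project_id = b.id

Result:
name     | project
---------+--------
Train    | NULL   
Test     | Vega   
Optimize | Nimbus 
Audit    | Nimbus 
Setup    | Alpha  
Refactor | NULL   


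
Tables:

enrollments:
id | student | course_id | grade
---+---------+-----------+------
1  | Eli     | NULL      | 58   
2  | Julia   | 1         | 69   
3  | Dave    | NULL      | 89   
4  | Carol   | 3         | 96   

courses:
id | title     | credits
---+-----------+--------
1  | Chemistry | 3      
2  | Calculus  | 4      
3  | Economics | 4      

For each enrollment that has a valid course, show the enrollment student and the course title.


INNER JOIN keeps only enrollments rows whose course_id matches an id in courses. Walk through each enrollment:
  - enrollment 1 (Eli): course_id=NULL, no match -> dropped
  - enrollment 2 (Julia): course_id=1 -> matches Chemistry
  - enrollment 3 (Dave): course_id=NULL, no match -> dropped
  - enrollment 4 (Carol): course_id=3 -> matches Economics
So 2 of 4 rows are dropped.

SQL:
SELECT a.student, b.title AS course
FROM enrollments a
INNER JOIN courses b ON a.course_id = b.id

Result:
student | course   
--------+----------
Julia   | Chemistry
Carol   | Economics


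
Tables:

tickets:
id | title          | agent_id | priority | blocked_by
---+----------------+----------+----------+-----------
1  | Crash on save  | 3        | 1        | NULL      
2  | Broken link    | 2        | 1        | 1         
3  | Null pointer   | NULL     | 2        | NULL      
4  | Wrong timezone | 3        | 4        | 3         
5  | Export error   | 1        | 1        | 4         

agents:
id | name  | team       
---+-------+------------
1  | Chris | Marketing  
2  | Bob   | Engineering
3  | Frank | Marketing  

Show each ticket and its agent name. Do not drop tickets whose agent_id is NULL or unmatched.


LEFT JOIN keeps every row from tickets (the left table); where agent_id has no match in agents, the agent columns become NULL. Walk through each ticket:
  - ticket 1 (Crash on save): agent_id=3 -> matches Frank
  - ticket 2 (Broken link): agent_id=2 -> matches Bob
  - ticket 3 (Null pointer): agent_id=NULL, no match -> kept with NULL
  - ticket 4 (Wrong timezone): agent_id=3 -> matches Frank
  - ticket 5 (Export error): agent_id=1 -> matches Chris
All 5 rows appear; 1 has NULL agent.

SQL:
SELECT a.title, b.name AS agent
FROM tickets a
LEFT JOIN agents b ON a.agent_id = b.id

Result:
title          | agent
---------------+------
Crash on save  | Frank
Broken link    | Bob  
Null pointer   | NULL 
Wrong timezone | Frank
Export error   | Chris


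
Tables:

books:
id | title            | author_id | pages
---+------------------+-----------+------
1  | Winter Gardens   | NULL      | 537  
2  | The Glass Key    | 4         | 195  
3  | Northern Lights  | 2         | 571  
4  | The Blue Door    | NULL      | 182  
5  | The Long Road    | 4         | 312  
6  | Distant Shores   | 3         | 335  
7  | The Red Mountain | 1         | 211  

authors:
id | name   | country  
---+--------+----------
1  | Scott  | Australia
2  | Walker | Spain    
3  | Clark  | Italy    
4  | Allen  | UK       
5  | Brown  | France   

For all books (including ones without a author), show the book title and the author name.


LEFT JOIN keeps every row from books (the left table); where author_id has no match in authors, the author columns become NULL. Walk through each book:
  - book 1 (Winter Gardens): author_id=NULL, no match -> kept with NULL
  - book 2 (The Glass Key): author_id=4 -> matches Allen
  - book 3 (Northern Lights): author_id=2 -> matches Walker
  - book 4 (The Blue Door): author_id=NULL, no match -> kept with NULL
  - book 5 (The Long Road): author_id=4 -> matches Allen
  - book 6 (Distant Shores): author_id=3 -> matches Clark
  - book 7 (The Red Mountain): author_id=1 -> matches Scott
All 7 rows appear; 2 have NULL author.

SQL:
SELECT a.title, b.name AS author
FROM books a
LEFT JOIN authors b ON a.author_id = b.id

Result:
title            | author
-----------------+-------
Winter Gardens   | NULL  
The Glass Key    | Allen 
Northern Lights  | Walker
The Blue Door    | NULL  
The Long Road    | Allen 
Distant Shores   | Clark 
The Red Mountain | Scott 


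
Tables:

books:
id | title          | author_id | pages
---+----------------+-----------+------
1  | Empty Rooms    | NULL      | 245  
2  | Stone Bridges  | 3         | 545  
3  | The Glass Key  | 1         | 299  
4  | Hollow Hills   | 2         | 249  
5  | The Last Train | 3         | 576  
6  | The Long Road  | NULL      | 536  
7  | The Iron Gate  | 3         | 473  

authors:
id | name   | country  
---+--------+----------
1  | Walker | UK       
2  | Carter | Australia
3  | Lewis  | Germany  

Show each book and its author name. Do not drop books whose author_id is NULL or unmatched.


LEFT JOIN keeps every row from books (the left table); where author_id has no match in authors, the author columns become NULL. Walk through each book:
  - book 1 (Empty Rooms): author_id=NULL, no match -> kept with NULL
  - book 2 (Stone Bridges): author_id=3 -> matches Lewis
  - book 3 (The Glass Key): author_id=1 -> matches Walker
  - book 4 (Hollow Hills): author_id=2 -> matches Carter
  - book 5 (The Last Train): author_id=3 -> matches Lewis
  - book 6 (The Long Road): author_id=NULL, no match -> kept with NULL
  - book 7 (The Iron Gate): author_id=3 -> matches Lewis
All 7 rows appear; 2 have NULL author.

SQL:
SELECT a.title, b.name AS author
FROM books a
LEFT JOIN authors b ON a.author_id = b.id

Result:
title          | author
---------------+-------
Empty Rooms    | NULL  
Stone Bridges  | Lewis 
The Glass Key  | Walker
Hollow Hills   | Carter
The Last Train | Lewis 
The Long Road  | NULL  
The Iron Gate  | Lewis 


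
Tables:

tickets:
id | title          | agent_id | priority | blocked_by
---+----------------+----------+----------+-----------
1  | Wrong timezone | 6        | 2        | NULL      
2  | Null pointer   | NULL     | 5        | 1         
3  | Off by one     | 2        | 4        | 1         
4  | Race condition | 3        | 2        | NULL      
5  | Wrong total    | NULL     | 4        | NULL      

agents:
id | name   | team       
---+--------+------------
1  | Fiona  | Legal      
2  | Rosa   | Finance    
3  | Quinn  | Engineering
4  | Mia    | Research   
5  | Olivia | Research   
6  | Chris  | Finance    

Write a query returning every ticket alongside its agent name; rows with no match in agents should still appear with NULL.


LEFT JOIN keeps every row from tickets (the left table); where agent_id has no match in agents, the agent columns become NULL. Walk through each ticket:
  - ticket 1 (Wrong timezone): agent_id=6 -> matches Chris
  - ticket 2 (Null pointer): agent_id=NULL, no match -> kept with NULL
  - ticket 3 (Off by one): agent_id=2 -> matches Rosa
  - ticket 4 (Race condition): agent_id=3 -> matches Quinn
  - ticket 5 (Wrong total): agent_id=NULL, no match -> kept with NULL
All 5 rows appear; 2 have NULL agent.

SQL:
SELECT a.title, b.name AS agent
FROM tickets a
LEFT JOIN agents b ON a.agent_id = b.id

Result:
title          | agent
---------------+------
Wrong timezone | Chris
Null pointer   | NULL 
Off by one     | Rosa 
Race condition | Quinn
Wrong total    | NULL 


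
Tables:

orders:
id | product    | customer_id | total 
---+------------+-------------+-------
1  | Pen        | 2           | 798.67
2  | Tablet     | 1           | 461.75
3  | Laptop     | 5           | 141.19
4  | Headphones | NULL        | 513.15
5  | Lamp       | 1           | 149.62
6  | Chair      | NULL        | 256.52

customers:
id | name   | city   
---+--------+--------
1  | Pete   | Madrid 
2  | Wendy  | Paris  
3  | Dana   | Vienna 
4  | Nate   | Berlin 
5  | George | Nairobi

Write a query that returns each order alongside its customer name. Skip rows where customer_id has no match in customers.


INNER JOIN keeps only orders rows whose customer_id matches an id in customers. Walk through each order:
  - order 1 (Pen): customer_id=2 -> matches Wendy
  - order 2 (Tablet): customer_id=1 -> matches Pete
  - order 3 (Laptop): customer_id=5 -> matches George
  - order 4 (Headphones): customer_id=NULL, no match -> dropped
  - order 5 (Lamp): customer_id=1 -> matches Pete
  - order 6 (Chair): customer_id=NULL, no match -> dropped
So 2 of 6 rows are dropped.

SQL:
SELECT a.product, b.name AS customer
FROM orders a
INNER JOIN customers b ON a.customer_id = b.id

Result:
product | customer
--------+---------
Pen     | Wendy   
Tablet  | Pete    
Laptop  | George  
Lamp    | Pete    


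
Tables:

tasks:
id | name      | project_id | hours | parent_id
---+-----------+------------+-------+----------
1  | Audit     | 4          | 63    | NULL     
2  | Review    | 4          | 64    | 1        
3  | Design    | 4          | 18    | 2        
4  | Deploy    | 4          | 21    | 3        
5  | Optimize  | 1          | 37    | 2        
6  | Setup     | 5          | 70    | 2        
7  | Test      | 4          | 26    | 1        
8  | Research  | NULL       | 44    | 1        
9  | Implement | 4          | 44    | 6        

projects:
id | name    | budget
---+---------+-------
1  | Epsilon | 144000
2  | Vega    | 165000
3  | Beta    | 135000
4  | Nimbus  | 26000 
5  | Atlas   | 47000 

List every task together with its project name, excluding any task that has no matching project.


INNER JOIN keeps only tasks rows whose project_id matches an id in projects. Walk through each task:
  - task 1 (Audit): project_id=4 -> matches Nimbus
  - task 2 (Review): project_id=4 -> matches Nimbus
  - task 3 (Design): project_id=4 -> matches Nimbus
  - task 4 (Deploy): project_id=4 -> matches Nimbus
  - task 5 (Optimize): project_id=1 -> matches Epsilon
  - task 6 (Setup): project_id=5 -> matches Atlas
  - task 7 (Test): project_id=4 -> matches Nimbus
  - task 8 (Research): project_id=NULL, no match -> dropped
  - task 9 (Implement): project_id=4 -> matches Nimbus
So 1 of 9 rows is dropped.

SQL:
SELECT a.name, b.name AS project
FROM tasks a
INNER JOIN projects b ON a.project_id = b.id

Result:
name      | project
----------+--------
Audit     | Nimbus 
Review    | Nimbus 
Design    | Nimbus 
Deploy    | Nimbus 
Optimize  | Epsilon
Setup     | Atlas  
Test      | Nimbus 
Implement | Nimbus 


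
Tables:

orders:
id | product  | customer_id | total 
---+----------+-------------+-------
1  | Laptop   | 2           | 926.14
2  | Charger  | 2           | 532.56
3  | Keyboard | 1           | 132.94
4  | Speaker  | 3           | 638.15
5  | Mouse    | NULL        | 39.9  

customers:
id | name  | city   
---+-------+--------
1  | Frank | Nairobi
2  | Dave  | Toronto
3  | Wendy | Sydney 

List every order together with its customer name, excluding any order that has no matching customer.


INNER JOIN keeps only orders rows whose customer_id matches an id in customers. Walk through each order:
  - order 1 (Laptop): customer_id=2 -> matches Dave
  - order 2 (Charger): customer_id=2 -> matches Dave
  - order 3 (Keyboard): customer_id=1 -> matches Frank
  - order 4 (Speaker): customer_id=3 -> matches Wendy
  - order 5 (Mouse): customer_id=NULL, no match -> dropped
So 1 of 5 rows is dropped.

SQL:
SELECT a.product, b.name AS customer
FROM orders a
INNER JOIN customers b ON a.customer_id = b.id

Result:
product  | customer
---------+---------
Laptop   | Dave    
Charger  | Dave    
Keyboard | Frank   
Speaker  | Wendy   


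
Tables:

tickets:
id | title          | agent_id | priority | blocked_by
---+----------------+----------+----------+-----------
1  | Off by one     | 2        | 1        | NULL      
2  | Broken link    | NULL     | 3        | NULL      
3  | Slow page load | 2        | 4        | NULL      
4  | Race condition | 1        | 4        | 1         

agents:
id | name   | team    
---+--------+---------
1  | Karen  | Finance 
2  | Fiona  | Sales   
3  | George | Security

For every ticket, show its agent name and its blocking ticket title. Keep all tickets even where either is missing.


Two LEFT JOINs from the same base table tickets: one to agents via agent_id, one to tickets itself via blocked_by. Both are LEFT so every ticket is preserved.
Match against agents:
  - ticket 1 (Off by one): agent_id=2 -> matches Fiona
  - ticket 2 (Broken link): agent_id=NULL, no match -> kept with NULL
  - ticket 3 (Slow page load): agent_id=2 -> matches Fiona
  - ticket 4 (Race condition): agent_id=1 -> matches Karen
Match against tickets (self):
  - ticket 1 (Off by one): blocked_by=NULL -> NULL
  - ticket 2 (Broken link): blocked_by=NULL -> NULL
  - ticket 3 (Slow page load): blocked_by=NULL -> NULL
  - ticket 4 (Race condition): blocked_by=1 -> Off by one

SQL:
SELECT a.title, b.name AS agent, c.title AS blocked_by
FROM tickets a
LEFT JOIN agents b ON a.agent_id = b.id
LEFT JOIN tickets c ON a.blocked_by = c.id

Result:
title          | agent | blocked_by
---------------+-------+-----------
Off by one     | Fiona | NULL      
Broken link    | NULL  | NULL      
Slow page load | Fiona | NULL      
Race condition | Karen | Off by one


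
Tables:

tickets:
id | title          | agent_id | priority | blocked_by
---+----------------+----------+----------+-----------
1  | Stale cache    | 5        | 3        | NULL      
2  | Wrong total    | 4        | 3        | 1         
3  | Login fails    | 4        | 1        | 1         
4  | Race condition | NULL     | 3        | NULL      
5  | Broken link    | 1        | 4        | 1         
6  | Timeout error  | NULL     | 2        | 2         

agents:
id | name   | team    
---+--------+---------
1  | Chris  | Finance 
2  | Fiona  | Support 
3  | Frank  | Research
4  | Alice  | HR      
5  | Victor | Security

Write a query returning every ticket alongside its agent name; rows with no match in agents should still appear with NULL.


LEFT JOIN keeps every row from tickets (the left table); where agent_id has no match in agents, the agent columns become NULL. Walk through each ticket:
  - ticket 1 (Stale cache): agent_id=5 -> matches Victor
  - ticket 2 (Wrong total): agent_id=4 -> matches Alice
  - ticket 3 (Login fails): agent_id=4 -> matches Alice
  - ticket 4 (Race condition): agent_id=NULL, no match -> kept with NULL
  - ticket 5 (Broken link): agent_id=1 -> matches Chris
  - ticket 6 (Timeout error): agent_id=NULL, no match -> kept with NULL
All 6 rows appear; 2 have NULL agent.

SQL:
SELECT a.title, b.name AS agent
FROM tickets a
LEFT JOIN agents b ON a.agent_id = b.id

Result:
title          | agent 
---------------+-------
Stale cache    | Victor
Wrong total    | Alice 
Login fails    | Alice 
Race condition | NULL  
Broken link    | Chris 
Timeout error  | NULL  


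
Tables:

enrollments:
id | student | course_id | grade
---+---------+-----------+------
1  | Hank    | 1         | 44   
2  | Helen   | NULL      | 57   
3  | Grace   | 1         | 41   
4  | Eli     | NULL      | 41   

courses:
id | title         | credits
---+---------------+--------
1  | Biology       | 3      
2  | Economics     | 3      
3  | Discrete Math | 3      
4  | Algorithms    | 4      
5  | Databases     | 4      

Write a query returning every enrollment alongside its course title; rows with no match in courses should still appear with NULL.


LEFT JOIN keeps every row from enrollments (the left table); where course_id has no match in courses, the course columns become NULL. Walk through each enrollment:
  - enrollment 1 (Hank): course_id=1 -> matches Biology
  - enrollment 2 (Helen): course_id=NULL, no match -> kept with NULL
  - enrollment 3 (Grace): course_id=1 -> matches Biology
  - enrollment 4 (Eli): course_id=NULL, no match -> kept with NULL
All 4 rows appear; 2 have NULL course.

SQL:
SELECT a.student, b.title AS course
FROM enrollments a
LEFT JOIN courses b ON a.course_id = b.id

Result:
student | course 
--------+--------
Hank    | Biology
Helen   | NULL   
Grace   | Biology
Eli     | NULL   


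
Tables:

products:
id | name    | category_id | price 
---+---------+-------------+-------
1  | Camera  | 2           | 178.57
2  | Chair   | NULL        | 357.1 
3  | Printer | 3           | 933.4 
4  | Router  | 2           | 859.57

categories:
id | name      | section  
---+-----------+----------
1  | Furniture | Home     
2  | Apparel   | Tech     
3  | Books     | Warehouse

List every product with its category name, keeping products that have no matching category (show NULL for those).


LEFT JOIN keeps every row from products (the left table); where category_id has no match in categories, the category columns become NULL. Walk through each product:
  - product 1 (Camera): category_id=2 -> matches Apparel
  - product 2 (Chair): category_id=NULL, no match -> kept with NULL
  - product 3 (Printer): category_id=3 -> matches Books
  - product 4 (Router): category_id=2 -> matches Apparel
All 4 rows appear; 1 has NULL category.

SQL:
SELECT a.name, b.name AS category
FROM products a
LEFT JOIN categories b ON a.category_id = b.id

Result:
name    | category
--------+---------
Camera  | Apparel 
Chair   | NULL    
Printer | Books   
Router  | Apparel 


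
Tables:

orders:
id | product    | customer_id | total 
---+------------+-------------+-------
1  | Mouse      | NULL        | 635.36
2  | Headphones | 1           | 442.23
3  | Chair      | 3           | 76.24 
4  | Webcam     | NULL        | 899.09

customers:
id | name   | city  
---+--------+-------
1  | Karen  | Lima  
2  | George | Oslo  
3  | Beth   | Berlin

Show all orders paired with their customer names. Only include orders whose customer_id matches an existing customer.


INNER JOIN keeps only orders rows whose customer_id matches an id in customers. Walk through each order:
  - order 1 (Mouse): customer_id=NULL, no match -> dropped
  - order 2 (Headphones): customer_id=1 -> matches Karen
  - order 3 (Chair): customer_id=3 -> matches Beth
  - order 4 (Webcam): customer_id=NULL, no match -> dropped
So 2 of 4 rows are dropped.

SQL:
SELECT a.product, b.name AS customer
FROM orders a
INNER JOIN customers b ON a.customer_id = b.id

Result:
product    | customer
-----------+---------
Headphones | Karen   
Chair      | Beth    


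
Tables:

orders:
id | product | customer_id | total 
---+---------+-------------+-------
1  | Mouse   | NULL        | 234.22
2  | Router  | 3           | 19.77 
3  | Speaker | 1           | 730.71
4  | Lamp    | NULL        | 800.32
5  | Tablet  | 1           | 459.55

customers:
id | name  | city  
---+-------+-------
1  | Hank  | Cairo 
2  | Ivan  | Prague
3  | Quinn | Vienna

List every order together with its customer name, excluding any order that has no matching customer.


INNER JOIN keeps only orders rows whose customer_id matches an id in customers. Walk through each order:
  - order 1 (Mouse): customer_id=NULL, no match -> dropped
  - order 2 (Router): customer_id=3 -> matches Quinn
  - order 3 (Speaker): customer_id=1 -> matches Hank
  - order 4 (Lamp): customer_id=NULL, no match -> dropped
  - order 5 (Tablet): customer_id=1 -> matches Hank
So 2 of 5 rows are dropped.

SQL:
SELECT a.product, b.name AS customer
FROM orders a
INNER JOIN customers b ON a.customer_id = b.id

Result:
product | customer
--------+---------
Router  | Quinn   
Speaker | Hank    
Tablet  | Hank    
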